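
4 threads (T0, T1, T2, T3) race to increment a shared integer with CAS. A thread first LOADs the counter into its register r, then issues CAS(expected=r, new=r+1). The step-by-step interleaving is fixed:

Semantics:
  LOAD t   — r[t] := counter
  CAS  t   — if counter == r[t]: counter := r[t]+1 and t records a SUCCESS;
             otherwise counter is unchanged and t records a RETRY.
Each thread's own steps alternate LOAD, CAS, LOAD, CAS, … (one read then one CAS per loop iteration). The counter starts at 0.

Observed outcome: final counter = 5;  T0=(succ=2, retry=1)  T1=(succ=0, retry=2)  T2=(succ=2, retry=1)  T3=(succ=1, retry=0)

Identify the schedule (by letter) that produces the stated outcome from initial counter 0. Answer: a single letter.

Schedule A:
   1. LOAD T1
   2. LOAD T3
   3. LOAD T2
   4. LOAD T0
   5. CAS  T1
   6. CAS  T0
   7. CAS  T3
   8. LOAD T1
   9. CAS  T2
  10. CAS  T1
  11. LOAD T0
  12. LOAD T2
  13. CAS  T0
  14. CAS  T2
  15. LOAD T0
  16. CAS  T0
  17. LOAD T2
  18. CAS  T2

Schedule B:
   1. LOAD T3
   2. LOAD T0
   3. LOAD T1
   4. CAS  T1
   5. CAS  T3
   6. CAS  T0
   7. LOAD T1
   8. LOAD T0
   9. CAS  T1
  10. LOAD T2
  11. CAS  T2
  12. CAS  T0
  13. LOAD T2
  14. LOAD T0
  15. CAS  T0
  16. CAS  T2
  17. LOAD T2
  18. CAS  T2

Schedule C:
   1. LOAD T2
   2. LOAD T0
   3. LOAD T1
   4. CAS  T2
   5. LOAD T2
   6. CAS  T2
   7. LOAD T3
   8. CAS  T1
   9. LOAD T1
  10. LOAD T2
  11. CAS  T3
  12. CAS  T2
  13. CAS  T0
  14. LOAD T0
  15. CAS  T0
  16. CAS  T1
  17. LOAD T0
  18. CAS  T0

C

Tracing schedule C:
#1 T2 reads 0
#2 T0 reads 0
#3 T1 reads 0
#4 T2 CAS(0→1) writes; counter now 1
#5 T2 reads 1
#6 T2 CAS(1→2) writes; counter now 2
#7 T3 reads 2
#8 T1 CAS(0→1) fails; counter now 2
#9 T1 reads 2
#10 T2 reads 2
#11 T3 CAS(2→3) writes; counter now 3
#12 T2 CAS(2→3) fails; counter now 3
#13 T0 CAS(0→1) fails; counter now 3
#14 T0 reads 3
#15 T0 CAS(3→4) writes; counter now 4
#16 T1 CAS(2→3) fails; counter now 4
#17 T0 reads 4
#18 T0 CAS(4→5) writes; counter now 5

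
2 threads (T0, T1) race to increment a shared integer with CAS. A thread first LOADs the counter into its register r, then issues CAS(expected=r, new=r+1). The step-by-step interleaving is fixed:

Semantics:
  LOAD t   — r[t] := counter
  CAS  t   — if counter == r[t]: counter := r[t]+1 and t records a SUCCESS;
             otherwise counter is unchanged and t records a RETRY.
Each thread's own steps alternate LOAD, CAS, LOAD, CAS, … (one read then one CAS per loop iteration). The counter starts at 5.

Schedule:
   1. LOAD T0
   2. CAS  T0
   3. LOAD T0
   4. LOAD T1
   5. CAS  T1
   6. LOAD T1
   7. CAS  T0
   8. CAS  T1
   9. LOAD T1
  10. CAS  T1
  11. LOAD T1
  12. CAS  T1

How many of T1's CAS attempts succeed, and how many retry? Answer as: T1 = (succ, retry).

   1) LOAD T0:  M=5  r_T0=5
   2) CAS  T0:  M=6  r_T0=5 ✓
   3) LOAD T0:  M=6  r_T0=6
   4) LOAD T1:  M=6  r_T1=6
   5) CAS  T1:  M=7  r_T1=6 ✓
   6) LOAD T1:  M=7  r_T1=7
   7) CAS  T0:  M=7  r_T0=6 ✗
   8) CAS  T1:  M=8  r_T1=7 ✓
   9) LOAD T1:  M=8  r_T1=8
  10) CAS  T1:  M=9  r_T1=8 ✓
  11) LOAD T1:  M=9  r_T1=9
  12) CAS  T1:  M=10  r_T1=9 ✓

T1 = (4, 0)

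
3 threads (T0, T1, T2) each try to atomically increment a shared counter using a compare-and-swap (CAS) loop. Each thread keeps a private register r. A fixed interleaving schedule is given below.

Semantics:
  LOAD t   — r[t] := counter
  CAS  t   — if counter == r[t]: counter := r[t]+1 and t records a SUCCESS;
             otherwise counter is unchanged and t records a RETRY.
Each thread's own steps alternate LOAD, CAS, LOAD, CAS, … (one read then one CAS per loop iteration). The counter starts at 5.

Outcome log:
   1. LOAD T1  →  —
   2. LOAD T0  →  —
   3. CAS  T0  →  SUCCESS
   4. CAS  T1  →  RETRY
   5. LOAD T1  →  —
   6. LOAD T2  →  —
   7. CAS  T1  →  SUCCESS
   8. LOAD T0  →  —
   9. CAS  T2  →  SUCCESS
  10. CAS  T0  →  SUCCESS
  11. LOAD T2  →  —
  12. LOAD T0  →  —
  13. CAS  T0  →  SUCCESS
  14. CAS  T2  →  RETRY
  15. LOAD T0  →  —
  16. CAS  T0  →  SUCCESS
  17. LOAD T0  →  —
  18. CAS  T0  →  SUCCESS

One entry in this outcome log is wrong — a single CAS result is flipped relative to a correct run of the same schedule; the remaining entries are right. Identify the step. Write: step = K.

Re-executing:
step 1: T1 LOAD ⇒ load; ctr=5 reg=5
step 2: T0 LOAD ⇒ load; ctr=5 reg=5
step 3: T0 CAS ⇒ ok; ctr=6 reg=5
step 4: T1 CAS ⇒ retry; ctr=6 reg=5
step 5: T1 LOAD ⇒ load; ctr=6 reg=6
step 6: T2 LOAD ⇒ load; ctr=6 reg=6
step 7: T1 CAS ⇒ ok; ctr=7 reg=6
step 8: T0 LOAD ⇒ load; ctr=7 reg=7
step 9: T2 CAS ⇒ retry; ctr=7 reg=6
step 10: T0 CAS ⇒ ok; ctr=8 reg=7
step 11: T2 LOAD ⇒ load; ctr=8 reg=8
step 12: T0 LOAD ⇒ load; ctr=8 reg=8
step 13: T0 CAS ⇒ ok; ctr=9 reg=8
step 14: T2 CAS ⇒ retry; ctr=9 reg=8
step 15: T0 LOAD ⇒ load; ctr=9 reg=9
step 16: T0 CAS ⇒ ok; ctr=10 reg=9
step 17: T0 LOAD ⇒ load; ctr=10 reg=10
step 18: T0 CAS ⇒ ok; ctr=11 reg=10
Mismatch at 9.

step = 9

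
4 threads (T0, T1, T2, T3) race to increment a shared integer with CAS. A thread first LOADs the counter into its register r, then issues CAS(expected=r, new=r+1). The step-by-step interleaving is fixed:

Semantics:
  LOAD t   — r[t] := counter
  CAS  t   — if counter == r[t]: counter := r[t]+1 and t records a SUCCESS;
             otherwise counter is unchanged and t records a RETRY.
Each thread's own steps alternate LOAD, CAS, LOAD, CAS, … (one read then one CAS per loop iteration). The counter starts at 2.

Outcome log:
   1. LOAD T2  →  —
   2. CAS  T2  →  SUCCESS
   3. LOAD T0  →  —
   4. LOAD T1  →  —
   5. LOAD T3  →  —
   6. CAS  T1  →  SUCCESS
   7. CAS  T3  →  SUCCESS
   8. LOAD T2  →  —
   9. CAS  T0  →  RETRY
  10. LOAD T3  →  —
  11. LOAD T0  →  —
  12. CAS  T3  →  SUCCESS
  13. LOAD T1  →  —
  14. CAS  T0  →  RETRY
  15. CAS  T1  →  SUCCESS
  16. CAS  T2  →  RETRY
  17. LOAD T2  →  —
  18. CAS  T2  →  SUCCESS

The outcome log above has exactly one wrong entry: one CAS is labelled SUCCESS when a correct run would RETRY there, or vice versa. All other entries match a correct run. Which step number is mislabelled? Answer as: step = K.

Re-executing:
step 1: T2 LOAD ⇒ load; ctr=2 reg=2
step 2: T2 CAS ⇒ ok; ctr=3 reg=2
step 3: T0 LOAD ⇒ load; ctr=3 reg=3
step 4: T1 LOAD ⇒ load; ctr=3 reg=3
step 5: T3 LOAD ⇒ load; ctr=3 reg=3
step 6: T1 CAS ⇒ ok; ctr=4 reg=3
step 7: T3 CAS ⇒ retry; ctr=4 reg=3
step 8: T2 LOAD ⇒ load; ctr=4 reg=4
step 9: T0 CAS ⇒ retry; ctr=4 reg=3
step 10: T3 LOAD ⇒ load; ctr=4 reg=4
step 11: T0 LOAD ⇒ load; ctr=4 reg=4
step 12: T3 CAS ⇒ ok; ctr=5 reg=4
step 13: T1 LOAD ⇒ load; ctr=5 reg=5
step 14: T0 CAS ⇒ retry; ctr=5 reg=4
step 15: T1 CAS ⇒ ok; ctr=6 reg=5
step 16: T2 CAS ⇒ retry; ctr=6 reg=4
step 17: T2 LOAD ⇒ load; ctr=6 reg=6
step 18: T2 CAS ⇒ ok; ctr=7 reg=6
Log disagrees first at step 7.

step = 7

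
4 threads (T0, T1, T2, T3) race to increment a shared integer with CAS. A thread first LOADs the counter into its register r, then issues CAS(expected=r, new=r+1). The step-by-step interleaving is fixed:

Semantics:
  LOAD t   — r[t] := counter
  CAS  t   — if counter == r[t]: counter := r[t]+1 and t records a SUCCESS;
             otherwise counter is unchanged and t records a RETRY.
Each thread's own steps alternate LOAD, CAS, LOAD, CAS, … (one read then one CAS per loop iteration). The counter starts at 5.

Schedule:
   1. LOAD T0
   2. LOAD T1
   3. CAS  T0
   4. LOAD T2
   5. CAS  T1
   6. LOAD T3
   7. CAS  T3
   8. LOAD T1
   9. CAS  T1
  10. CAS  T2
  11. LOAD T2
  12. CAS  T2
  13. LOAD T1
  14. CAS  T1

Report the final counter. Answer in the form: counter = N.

step 1: T0 LOAD ⇒ load; ctr=5 reg=5
step 2: T1 LOAD ⇒ load; ctr=5 reg=5
step 3: T0 CAS ⇒ ok; ctr=6 reg=5
step 4: T2 LOAD ⇒ load; ctr=6 reg=6
step 5: T1 CAS ⇒ retry; ctr=6 reg=5
step 6: T3 LOAD ⇒ load; ctr=6 reg=6
step 7: T3 CAS ⇒ ok; ctr=7 reg=6
step 8: T1 LOAD ⇒ load; ctr=7 reg=7
step 9: T1 CAS ⇒ ok; ctr=8 reg=7
step 10: T2 CAS ⇒ retry; ctr=8 reg=6
step 11: T2 LOAD ⇒ load; ctr=8 reg=8
step 12: T2 CAS ⇒ ok; ctr=9 reg=8
step 13: T1 LOAD ⇒ load; ctr=9 reg=9
step 14: T1 CAS ⇒ ok; ctr=10 reg=9

counter = 10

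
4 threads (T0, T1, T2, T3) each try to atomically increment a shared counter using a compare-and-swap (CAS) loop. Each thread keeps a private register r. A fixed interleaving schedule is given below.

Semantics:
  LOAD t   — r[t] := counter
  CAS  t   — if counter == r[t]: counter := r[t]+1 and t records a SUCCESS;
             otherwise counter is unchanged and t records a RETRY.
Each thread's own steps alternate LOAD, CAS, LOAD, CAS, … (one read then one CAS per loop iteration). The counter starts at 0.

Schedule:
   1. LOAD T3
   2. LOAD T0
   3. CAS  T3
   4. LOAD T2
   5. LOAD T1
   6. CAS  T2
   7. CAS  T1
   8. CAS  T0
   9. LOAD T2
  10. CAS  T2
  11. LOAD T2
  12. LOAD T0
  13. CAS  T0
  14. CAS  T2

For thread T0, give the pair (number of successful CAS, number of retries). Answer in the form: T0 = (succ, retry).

T0 = (1, 1)

#1 T3 reads 0
#2 T0 reads 0
#3 T3 CAS(0→1) writes; counter now 1
#4 T2 reads 1
#5 T1 reads 1
#6 T2 CAS(1→2) writes; counter now 2
#7 T1 CAS(1→2) fails; counter now 2
#8 T0 CAS(0→1) fails; counter now 2
#9 T2 reads 2
#10 T2 CAS(2→3) writes; counter now 3
#11 T2 reads 3
#12 T0 reads 3
#13 T0 CAS(3→4) writes; counter now 4
#14 T2 CAS(3→4) fails; counter now 4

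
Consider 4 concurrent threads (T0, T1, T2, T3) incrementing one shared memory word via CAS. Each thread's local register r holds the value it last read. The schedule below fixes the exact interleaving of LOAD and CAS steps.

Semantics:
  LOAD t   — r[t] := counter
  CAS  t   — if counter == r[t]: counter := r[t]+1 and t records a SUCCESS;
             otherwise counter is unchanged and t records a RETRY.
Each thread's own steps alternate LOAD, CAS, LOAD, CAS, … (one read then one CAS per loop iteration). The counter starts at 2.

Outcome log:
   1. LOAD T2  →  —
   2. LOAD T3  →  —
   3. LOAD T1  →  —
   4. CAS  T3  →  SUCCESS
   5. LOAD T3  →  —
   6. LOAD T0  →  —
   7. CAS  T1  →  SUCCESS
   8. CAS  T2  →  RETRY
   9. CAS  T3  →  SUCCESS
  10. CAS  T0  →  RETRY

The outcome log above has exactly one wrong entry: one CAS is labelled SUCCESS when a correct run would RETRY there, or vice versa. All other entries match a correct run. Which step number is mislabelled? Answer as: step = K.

Correct run:
   1) LOAD T2:  M=2  r_T2=2
   2) LOAD T3:  M=2  r_T3=2
   3) LOAD T1:  M=2  r_T1=2
   4) CAS  T3:  M=3  r_T3=2 ✓
   5) LOAD T3:  M=3  r_T3=3
   6) LOAD T0:  M=3  r_T0=3
   7) CAS  T1:  M=3  r_T1=2 ✗
   8) CAS  T2:  M=3  r_T2=2 ✗
   9) CAS  T3:  M=4  r_T3=3 ✓
  10) CAS  T0:  M=4  r_T0=3 ✗
Log disagrees first at step 7.

step = 7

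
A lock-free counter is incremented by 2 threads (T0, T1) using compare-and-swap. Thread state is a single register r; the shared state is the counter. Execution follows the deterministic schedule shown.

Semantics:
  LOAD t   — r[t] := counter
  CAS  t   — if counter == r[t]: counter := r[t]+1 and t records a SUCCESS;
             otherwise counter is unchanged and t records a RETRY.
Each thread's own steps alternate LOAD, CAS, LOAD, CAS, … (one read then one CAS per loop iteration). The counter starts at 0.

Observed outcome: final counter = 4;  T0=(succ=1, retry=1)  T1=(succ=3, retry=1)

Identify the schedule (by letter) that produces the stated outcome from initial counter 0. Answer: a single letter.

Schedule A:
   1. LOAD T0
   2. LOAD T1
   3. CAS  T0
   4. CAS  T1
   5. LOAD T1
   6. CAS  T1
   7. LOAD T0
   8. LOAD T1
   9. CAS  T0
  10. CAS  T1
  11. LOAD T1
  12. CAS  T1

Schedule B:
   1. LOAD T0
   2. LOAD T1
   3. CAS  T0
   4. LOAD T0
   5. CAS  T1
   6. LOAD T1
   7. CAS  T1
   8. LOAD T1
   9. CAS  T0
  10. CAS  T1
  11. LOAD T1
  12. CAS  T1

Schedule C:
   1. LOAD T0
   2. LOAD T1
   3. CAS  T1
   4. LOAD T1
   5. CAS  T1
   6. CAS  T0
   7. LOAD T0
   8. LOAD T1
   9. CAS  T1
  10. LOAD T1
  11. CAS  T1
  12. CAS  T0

B

Simulating candidate B:
[1] T0.load  rd  (counter 0, T0.r 0)
[2] T1.load  rd  (counter 0, T1.r 0)
[3] T0.cas  hit  (counter 1, T0.r 0)
[4] T0.load  rd  (counter 1, T0.r 1)
[5] T1.cas  miss  (counter 1, T1.r 0)
[6] T1.load  rd  (counter 1, T1.r 1)
[7] T1.cas  hit  (counter 2, T1.r 1)
[8] T1.load  rd  (counter 2, T1.r 2)
[9] T0.cas  miss  (counter 2, T0.r 1)
[10] T1.cas  hit  (counter 3, T1.r 2)
[11] T1.load  rd  (counter 3, T1.r 3)
[12] T1.cas  hit  (counter 4, T1.r 3)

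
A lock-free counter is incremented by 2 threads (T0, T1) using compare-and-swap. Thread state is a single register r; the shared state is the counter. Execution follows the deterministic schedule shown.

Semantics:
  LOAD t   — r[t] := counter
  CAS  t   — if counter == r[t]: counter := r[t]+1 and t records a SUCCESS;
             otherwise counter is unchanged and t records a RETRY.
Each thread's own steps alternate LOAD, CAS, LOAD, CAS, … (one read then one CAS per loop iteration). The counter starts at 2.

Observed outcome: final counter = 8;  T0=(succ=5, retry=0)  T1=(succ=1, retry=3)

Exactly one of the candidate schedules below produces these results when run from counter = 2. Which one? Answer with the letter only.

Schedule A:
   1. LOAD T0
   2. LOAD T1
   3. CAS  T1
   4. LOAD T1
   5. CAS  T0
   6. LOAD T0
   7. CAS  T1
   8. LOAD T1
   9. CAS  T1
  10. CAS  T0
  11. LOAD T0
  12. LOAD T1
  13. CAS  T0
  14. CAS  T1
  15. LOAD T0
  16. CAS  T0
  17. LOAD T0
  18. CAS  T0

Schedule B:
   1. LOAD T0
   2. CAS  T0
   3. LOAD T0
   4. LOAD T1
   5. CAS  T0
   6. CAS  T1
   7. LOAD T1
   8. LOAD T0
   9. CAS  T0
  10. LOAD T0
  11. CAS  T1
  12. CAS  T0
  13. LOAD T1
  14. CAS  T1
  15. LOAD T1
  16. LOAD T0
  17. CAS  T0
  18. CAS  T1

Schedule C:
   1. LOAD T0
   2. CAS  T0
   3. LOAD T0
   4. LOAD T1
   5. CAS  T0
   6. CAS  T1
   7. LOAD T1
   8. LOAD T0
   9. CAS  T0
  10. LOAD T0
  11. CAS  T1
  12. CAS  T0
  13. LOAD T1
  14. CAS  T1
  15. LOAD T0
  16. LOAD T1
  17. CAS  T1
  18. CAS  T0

Run B:
[1] T0.load  rd  (counter 2, T0.r 2)
[2] T0.cas  hit  (counter 3, T0.r 2)
[3] T0.load  rd  (counter 3, T0.r 3)
[4] T1.load  rd  (counter 3, T1.r 3)
[5] T0.cas  hit  (counter 4, T0.r 3)
[6] T1.cas  miss  (counter 4, T1.r 3)
[7] T1.load  rd  (counter 4, T1.r 4)
[8] T0.load  rd  (counter 4, T0.r 4)
[9] T0.cas  hit  (counter 5, T0.r 4)
[10] T0.load  rd  (counter 5, T0.r 5)
[11] T1.cas  miss  (counter 5, T1.r 4)
[12] T0.cas  hit  (counter 6, T0.r 5)
[13] T1.load  rd  (counter 6, T1.r 6)
[14] T1.cas  hit  (counter 7, T1.r 6)
[15] T1.load  rd  (counter 7, T1.r 7)
[16] T0.load  rd  (counter 7, T0.r 7)
[17] T0.cas  hit  (counter 8, T0.r 7)
[18] T1.cas  miss  (counter 8, T1.r 7)

B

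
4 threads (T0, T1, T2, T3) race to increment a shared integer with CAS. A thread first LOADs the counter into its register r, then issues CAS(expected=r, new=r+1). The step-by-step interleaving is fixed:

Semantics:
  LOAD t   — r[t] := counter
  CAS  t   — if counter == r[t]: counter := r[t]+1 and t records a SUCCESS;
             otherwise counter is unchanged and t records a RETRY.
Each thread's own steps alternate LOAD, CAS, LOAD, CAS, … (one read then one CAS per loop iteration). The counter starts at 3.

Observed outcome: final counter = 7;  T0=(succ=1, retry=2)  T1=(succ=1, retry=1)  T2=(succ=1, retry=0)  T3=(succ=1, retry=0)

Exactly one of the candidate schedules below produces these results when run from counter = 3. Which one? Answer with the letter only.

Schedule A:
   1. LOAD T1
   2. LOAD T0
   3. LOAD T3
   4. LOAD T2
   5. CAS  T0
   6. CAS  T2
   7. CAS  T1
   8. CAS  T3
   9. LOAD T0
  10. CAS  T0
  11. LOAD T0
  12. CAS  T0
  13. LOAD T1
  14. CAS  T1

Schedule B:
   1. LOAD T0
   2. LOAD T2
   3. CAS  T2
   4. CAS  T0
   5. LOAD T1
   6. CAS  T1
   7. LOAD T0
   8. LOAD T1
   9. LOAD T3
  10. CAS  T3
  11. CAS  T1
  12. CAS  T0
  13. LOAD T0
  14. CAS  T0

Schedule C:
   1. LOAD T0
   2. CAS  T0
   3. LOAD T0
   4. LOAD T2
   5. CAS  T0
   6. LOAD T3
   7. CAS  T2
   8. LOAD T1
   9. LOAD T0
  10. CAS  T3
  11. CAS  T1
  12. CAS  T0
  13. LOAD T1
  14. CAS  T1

B

Run B:
1. LOAD T0 → mem=3 r[T0]=3 [LOAD]
2. LOAD T2 → mem=3 r[T2]=3 [LOAD]
3. CAS T2 → mem=4 r[T2]=3 [OK]
4. CAS T0 → mem=4 r[T0]=3 [RETRY]
5. LOAD T1 → mem=4 r[T1]=4 [LOAD]
6. CAS T1 → mem=5 r[T1]=4 [OK]
7. LOAD T0 → mem=5 r[T0]=5 [LOAD]
8. LOAD T1 → mem=5 r[T1]=5 [LOAD]
9. LOAD T3 → mem=5 r[T3]=5 [LOAD]
10. CAS T3 → mem=6 r[T3]=5 [OK]
11. CAS T1 → mem=6 r[T1]=5 [RETRY]
12. CAS T0 → mem=6 r[T0]=5 [RETRY]
13. LOAD T0 → mem=6 r[T0]=6 [LOAD]
14. CAS T0 → mem=7 r[T0]=6 [OK]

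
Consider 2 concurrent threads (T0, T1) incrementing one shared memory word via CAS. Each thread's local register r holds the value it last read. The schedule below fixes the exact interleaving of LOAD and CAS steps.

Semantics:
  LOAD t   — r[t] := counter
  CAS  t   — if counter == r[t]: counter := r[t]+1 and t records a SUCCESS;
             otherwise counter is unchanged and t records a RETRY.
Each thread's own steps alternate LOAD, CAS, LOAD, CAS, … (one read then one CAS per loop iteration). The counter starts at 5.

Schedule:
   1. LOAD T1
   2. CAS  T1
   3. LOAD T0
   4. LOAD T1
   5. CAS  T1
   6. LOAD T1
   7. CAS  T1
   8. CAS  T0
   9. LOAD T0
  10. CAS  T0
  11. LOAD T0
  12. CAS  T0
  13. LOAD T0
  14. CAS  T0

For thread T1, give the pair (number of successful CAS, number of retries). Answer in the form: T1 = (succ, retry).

T1 = (3, 0)

[1] T1.load  rd  (counter 5, T1.r 5)
[2] T1.cas  hit  (counter 6, T1.r 5)
[3] T0.load  rd  (counter 6, T0.r 6)
[4] T1.load  rd  (counter 6, T1.r 6)
[5] T1.cas  hit  (counter 7, T1.r 6)
[6] T1.load  rd  (counter 7, T1.r 7)
[7] T1.cas  hit  (counter 8, T1.r 7)
[8] T0.cas  miss  (counter 8, T0.r 6)
[9] T0.load  rd  (counter 8, T0.r 8)
[10] T0.cas  hit  (counter 9, T0.r 8)
[11] T0.load  rd  (counter 9, T0.r 9)
[12] T0.cas  hit  (counter 10, T0.r 9)
[13] T0.load  rd  (counter 10, T0.r 10)
[14] T0.cas  hit  (counter 11, T0.r 10)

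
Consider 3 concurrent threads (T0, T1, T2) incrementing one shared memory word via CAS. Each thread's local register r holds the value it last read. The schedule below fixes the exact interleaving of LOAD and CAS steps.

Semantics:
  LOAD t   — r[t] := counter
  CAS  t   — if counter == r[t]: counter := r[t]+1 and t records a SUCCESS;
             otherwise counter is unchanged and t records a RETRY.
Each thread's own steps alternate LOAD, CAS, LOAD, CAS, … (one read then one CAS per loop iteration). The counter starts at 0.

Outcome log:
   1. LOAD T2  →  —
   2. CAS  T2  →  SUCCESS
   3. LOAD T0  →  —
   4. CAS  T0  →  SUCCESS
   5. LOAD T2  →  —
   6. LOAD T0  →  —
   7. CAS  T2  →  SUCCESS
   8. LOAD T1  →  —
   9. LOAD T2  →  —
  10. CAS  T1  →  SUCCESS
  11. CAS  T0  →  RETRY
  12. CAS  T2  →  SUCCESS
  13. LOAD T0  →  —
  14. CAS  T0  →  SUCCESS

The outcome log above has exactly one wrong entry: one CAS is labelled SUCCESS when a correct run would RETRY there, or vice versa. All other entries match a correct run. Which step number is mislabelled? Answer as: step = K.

step = 12

Re-executing:
[1] T2.load  rd  (counter 0, T2.r 0)
[2] T2.cas  hit  (counter 1, T2.r 0)
[3] T0.load  rd  (counter 1, T0.r 1)
[4] T0.cas  hit  (counter 2, T0.r 1)
[5] T2.load  rd  (counter 2, T2.r 2)
[6] T0.load  rd  (counter 2, T0.r 2)
[7] T2.cas  hit  (counter 3, T2.r 2)
[8] T1.load  rd  (counter 3, T1.r 3)
[9] T2.load  rd  (counter 3, T2.r 3)
[10] T1.cas  hit  (counter 4, T1.r 3)
[11] T0.cas  miss  (counter 4, T0.r 2)
[12] T2.cas  miss  (counter 4, T2.r 3)
[13] T0.load  rd  (counter 4, T0.r 4)
[14] T0.cas  hit  (counter 5, T0.r 4)
Flip is step 12.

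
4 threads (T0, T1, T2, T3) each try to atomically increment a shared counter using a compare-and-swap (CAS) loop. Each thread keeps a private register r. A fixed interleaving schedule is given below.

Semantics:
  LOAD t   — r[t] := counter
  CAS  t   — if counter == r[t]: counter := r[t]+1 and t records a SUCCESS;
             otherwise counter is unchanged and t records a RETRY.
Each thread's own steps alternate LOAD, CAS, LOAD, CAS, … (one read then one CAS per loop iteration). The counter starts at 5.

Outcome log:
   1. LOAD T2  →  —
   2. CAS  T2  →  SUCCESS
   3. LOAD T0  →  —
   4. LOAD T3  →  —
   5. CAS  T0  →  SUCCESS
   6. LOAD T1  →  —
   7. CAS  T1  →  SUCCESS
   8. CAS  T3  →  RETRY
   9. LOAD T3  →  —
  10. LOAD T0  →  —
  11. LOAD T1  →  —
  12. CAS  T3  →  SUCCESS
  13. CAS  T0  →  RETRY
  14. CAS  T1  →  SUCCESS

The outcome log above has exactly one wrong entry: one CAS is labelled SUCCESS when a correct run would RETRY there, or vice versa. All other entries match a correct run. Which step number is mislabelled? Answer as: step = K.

Re-executing:
   1) LOAD T2:  M=5  r_T2=5
   2) CAS  T2:  M=6  r_T2=5 ✓
   3) LOAD T0:  M=6  r_T0=6
   4) LOAD T3:  M=6  r_T3=6
   5) CAS  T0:  M=7  r_T0=6 ✓
   6) LOAD T1:  M=7  r_T1=7
   7) CAS  T1:  M=8  r_T1=7 ✓
   8) CAS  T3:  M=8  r_T3=6 ✗
   9) LOAD T3:  M=8  r_T3=8
  10) LOAD T0:  M=8  r_T0=8
  11) LOAD T1:  M=8  r_T1=8
  12) CAS  T3:  M=9  r_T3=8 ✓
  13) CAS  T0:  M=9  r_T0=8 ✗
  14) CAS  T1:  M=9  r_T1=8 ✗
Log disagrees first at step 14.

step = 14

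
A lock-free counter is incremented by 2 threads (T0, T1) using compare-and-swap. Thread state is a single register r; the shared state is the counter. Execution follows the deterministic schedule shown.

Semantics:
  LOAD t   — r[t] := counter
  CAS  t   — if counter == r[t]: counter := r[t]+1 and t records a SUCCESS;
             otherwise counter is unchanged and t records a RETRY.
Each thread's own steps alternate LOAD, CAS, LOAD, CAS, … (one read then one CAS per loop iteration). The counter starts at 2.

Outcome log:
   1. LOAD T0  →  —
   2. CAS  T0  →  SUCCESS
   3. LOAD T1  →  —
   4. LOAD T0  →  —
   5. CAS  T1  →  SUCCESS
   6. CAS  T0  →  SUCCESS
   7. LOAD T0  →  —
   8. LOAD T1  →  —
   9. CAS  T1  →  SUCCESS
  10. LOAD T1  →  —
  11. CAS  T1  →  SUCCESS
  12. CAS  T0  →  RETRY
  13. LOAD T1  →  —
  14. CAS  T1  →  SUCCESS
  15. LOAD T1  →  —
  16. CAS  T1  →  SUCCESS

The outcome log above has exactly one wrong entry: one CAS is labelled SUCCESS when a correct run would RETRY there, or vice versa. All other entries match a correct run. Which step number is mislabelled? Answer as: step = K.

Re-executing:
step 1: T0 LOAD ⇒ load; ctr=2 reg=2
step 2: T0 CAS ⇒ ok; ctr=3 reg=2
step 3: T1 LOAD ⇒ load; ctr=3 reg=3
step 4: T0 LOAD ⇒ load; ctr=3 reg=3
step 5: T1 CAS ⇒ ok; ctr=4 reg=3
step 6: T0 CAS ⇒ retry; ctr=4 reg=3
step 7: T0 LOAD ⇒ load; ctr=4 reg=4
step 8: T1 LOAD ⇒ load; ctr=4 reg=4
step 9: T1 CAS ⇒ ok; ctr=5 reg=4
step 10: T1 LOAD ⇒ load; ctr=5 reg=5
step 11: T1 CAS ⇒ ok; ctr=6 reg=5
step 12: T0 CAS ⇒ retry; ctr=6 reg=4
step 13: T1 LOAD ⇒ load; ctr=6 reg=6
step 14: T1 CAS ⇒ ok; ctr=7 reg=6
step 15: T1 LOAD ⇒ load; ctr=7 reg=7
step 16: T1 CAS ⇒ ok; ctr=8 reg=7
Flip is step 6.

step = 6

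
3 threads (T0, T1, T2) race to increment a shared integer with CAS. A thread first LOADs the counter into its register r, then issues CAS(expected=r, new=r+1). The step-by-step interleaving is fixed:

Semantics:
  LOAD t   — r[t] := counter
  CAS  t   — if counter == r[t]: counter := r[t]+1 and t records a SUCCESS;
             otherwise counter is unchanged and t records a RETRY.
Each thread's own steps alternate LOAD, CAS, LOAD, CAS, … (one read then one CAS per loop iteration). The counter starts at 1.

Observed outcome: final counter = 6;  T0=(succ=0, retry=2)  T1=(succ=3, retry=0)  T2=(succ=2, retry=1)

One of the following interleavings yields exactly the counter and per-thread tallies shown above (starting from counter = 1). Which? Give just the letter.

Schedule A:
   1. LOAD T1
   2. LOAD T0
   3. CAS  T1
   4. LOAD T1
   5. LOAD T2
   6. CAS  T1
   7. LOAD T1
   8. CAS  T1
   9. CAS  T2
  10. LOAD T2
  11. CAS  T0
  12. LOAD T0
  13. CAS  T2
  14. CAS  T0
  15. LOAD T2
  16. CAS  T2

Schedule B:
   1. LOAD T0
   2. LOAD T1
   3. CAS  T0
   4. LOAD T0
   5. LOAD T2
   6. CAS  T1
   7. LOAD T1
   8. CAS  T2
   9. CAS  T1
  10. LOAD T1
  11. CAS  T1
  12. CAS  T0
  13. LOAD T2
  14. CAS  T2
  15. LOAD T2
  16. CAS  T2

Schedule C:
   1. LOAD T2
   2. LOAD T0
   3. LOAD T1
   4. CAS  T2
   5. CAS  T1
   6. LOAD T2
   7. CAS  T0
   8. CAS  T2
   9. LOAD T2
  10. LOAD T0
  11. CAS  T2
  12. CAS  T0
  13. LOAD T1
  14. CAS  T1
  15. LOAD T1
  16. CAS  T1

Run A:
   1) LOAD T1:  M=1  r_T1=1
   2) LOAD T0:  M=1  r_T0=1
   3) CAS  T1:  M=2  r_T1=1 ✓
   4) LOAD T1:  M=2  r_T1=2
   5) LOAD T2:  M=2  r_T2=2
   6) CAS  T1:  M=3  r_T1=2 ✓
   7) LOAD T1:  M=3  r_T1=3
   8) CAS  T1:  M=4  r_T1=3 ✓
   9) CAS  T2:  M=4  r_T2=2 ✗
  10) LOAD T2:  M=4  r_T2=4
  11) CAS  T0:  M=4  r_T0=1 ✗
  12) LOAD T0:  M=4  r_T0=4
  13) CAS  T2:  M=5  r_T2=4 ✓
  14) CAS  T0:  M=5  r_T0=4 ✗
  15) LOAD T2:  M=5  r_T2=5
  16) CAS  T2:  M=6  r_T2=5 ✓

A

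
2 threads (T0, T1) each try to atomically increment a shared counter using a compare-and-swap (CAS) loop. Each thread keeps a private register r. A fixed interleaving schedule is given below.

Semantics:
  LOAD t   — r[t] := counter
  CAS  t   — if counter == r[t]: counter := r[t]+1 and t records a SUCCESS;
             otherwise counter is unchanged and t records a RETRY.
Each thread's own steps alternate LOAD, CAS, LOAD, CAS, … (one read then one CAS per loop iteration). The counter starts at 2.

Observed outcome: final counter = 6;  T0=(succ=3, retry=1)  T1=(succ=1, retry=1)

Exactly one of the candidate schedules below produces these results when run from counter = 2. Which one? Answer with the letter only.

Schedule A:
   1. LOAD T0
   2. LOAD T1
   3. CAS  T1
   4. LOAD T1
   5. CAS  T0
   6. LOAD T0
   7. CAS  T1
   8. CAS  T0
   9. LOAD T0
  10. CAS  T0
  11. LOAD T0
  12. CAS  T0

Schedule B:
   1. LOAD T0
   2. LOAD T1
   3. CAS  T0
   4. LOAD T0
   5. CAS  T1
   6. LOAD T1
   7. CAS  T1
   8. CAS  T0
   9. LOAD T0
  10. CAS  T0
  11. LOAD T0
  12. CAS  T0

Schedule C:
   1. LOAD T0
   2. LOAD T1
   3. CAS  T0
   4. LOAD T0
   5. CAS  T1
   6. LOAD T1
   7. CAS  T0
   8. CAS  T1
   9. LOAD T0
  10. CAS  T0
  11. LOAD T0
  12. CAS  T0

Simulating candidate B:
1. LOAD T0 → mem=2 r[T0]=2 [LOAD]
2. LOAD T1 → mem=2 r[T1]=2 [LOAD]
3. CAS T0 → mem=3 r[T0]=2 [OK]
4. LOAD T0 → mem=3 r[T0]=3 [LOAD]
5. CAS T1 → mem=3 r[T1]=2 [RETRY]
6. LOAD T1 → mem=3 r[T1]=3 [LOAD]
7. CAS T1 → mem=4 r[T1]=3 [OK]
8. CAS T0 → mem=4 r[T0]=3 [RETRY]
9. LOAD T0 → mem=4 r[T0]=4 [LOAD]
10. CAS T0 → mem=5 r[T0]=4 [OK]
11. LOAD T0 → mem=5 r[T0]=5 [LOAD]
12. CAS T0 → mem=6 r[T0]=5 [OK]

B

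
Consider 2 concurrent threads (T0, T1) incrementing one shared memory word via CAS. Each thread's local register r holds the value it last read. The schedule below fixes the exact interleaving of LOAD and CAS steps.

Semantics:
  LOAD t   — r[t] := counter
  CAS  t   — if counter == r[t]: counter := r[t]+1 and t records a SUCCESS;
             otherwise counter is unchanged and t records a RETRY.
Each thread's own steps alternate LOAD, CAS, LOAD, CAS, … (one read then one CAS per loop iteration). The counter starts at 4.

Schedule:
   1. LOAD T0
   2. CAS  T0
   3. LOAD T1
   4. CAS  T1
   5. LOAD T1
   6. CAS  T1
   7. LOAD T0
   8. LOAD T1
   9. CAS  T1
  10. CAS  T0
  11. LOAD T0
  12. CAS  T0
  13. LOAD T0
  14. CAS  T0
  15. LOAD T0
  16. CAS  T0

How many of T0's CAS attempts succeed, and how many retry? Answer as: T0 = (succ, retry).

T0 = (4, 1)

1. LOAD T0 → mem=4 r[T0]=4 [LOAD]
2. CAS T0 → mem=5 r[T0]=4 [OK]
3. LOAD T1 → mem=5 r[T1]=5 [LOAD]
4. CAS T1 → mem=6 r[T1]=5 [OK]
5. LOAD T1 → mem=6 r[T1]=6 [LOAD]
6. CAS T1 → mem=7 r[T1]=6 [OK]
7. LOAD T0 → mem=7 r[T0]=7 [LOAD]
8. LOAD T1 → mem=7 r[T1]=7 [LOAD]
9. CAS T1 → mem=8 r[T1]=7 [OK]
10. CAS T0 → mem=8 r[T0]=7 [RETRY]
11. LOAD T0 → mem=8 r[T0]=8 [LOAD]
12. CAS T0 → mem=9 r[T0]=8 [OK]
13. LOAD T0 → mem=9 r[T0]=9 [LOAD]
14. CAS T0 → mem=10 r[T0]=9 [OK]
15. LOAD T0 → mem=10 r[T0]=10 [LOAD]
16. CAS T0 → mem=11 r[T0]=10 [OK]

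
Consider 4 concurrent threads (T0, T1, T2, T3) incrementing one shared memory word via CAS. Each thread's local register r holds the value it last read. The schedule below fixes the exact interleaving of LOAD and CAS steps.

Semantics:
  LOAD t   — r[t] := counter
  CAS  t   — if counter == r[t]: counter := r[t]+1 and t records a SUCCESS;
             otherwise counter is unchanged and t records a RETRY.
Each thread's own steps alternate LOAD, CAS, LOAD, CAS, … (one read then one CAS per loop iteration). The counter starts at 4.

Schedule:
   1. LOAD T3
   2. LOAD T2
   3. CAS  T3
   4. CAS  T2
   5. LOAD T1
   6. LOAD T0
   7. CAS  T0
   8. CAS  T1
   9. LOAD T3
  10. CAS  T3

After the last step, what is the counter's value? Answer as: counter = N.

#1 T3 reads 4
#2 T2 reads 4
#3 T3 CAS(4→5) writes; counter now 5
#4 T2 CAS(4→5) fails; counter now 5
#5 T1 reads 5
#6 T0 reads 5
#7 T0 CAS(5→6) writes; counter now 6
#8 T1 CAS(5→6) fails; counter now 6
#9 T3 reads 6
#10 T3 CAS(6→7) writes; counter now 7

counter = 7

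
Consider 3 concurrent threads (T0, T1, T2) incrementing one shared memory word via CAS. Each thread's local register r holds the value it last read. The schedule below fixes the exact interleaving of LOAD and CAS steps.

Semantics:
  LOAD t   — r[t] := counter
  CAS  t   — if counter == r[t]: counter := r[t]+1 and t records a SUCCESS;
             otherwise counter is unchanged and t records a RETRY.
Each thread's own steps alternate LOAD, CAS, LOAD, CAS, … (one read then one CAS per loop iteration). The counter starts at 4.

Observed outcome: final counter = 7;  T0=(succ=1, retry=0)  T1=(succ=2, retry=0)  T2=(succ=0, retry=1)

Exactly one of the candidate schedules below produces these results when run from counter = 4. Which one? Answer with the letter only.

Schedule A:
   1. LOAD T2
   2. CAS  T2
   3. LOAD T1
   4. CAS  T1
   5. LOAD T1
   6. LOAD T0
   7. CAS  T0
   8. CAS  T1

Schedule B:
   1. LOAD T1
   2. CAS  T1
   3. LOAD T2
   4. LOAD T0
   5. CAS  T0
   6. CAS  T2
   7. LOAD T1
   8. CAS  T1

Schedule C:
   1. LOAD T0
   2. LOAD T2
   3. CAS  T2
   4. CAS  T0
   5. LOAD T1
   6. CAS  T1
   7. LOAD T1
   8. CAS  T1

Simulating candidate B:
T1 LOAD — after: cnt=4, r=4 — load
T1 CAS — after: cnt=5, r=4 — ok
T2 LOAD — after: cnt=5, r=5 — load
T0 LOAD — after: cnt=5, r=5 — load
T0 CAS — after: cnt=6, r=5 — ok
T2 CAS — after: cnt=6, r=5 — retry
T1 LOAD — after: cnt=6, r=6 — load
T1 CAS — after: cnt=7, r=6 — ok

B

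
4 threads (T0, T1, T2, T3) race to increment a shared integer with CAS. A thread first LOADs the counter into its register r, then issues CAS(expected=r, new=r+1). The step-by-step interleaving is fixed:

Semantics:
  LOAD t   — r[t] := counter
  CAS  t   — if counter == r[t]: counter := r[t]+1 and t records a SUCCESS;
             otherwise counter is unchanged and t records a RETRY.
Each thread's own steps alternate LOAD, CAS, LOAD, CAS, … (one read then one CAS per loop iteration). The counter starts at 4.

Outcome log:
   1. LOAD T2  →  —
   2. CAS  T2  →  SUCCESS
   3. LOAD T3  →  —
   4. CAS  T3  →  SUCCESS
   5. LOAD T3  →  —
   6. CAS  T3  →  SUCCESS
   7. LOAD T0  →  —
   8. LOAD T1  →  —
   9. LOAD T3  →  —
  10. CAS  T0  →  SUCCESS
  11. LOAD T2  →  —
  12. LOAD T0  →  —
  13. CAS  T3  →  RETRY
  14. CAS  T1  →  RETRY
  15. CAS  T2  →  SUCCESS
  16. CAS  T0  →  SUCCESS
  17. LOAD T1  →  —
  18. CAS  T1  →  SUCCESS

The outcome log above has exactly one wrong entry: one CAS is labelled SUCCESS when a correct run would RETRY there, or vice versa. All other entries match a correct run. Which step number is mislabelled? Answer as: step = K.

Re-executing:
T2 LOAD — after: cnt=4, r=4 — load
T2 CAS — after: cnt=5, r=4 — ok
T3 LOAD — after: cnt=5, r=5 — load
T3 CAS — after: cnt=6, r=5 — ok
T3 LOAD — after: cnt=6, r=6 — load
T3 CAS — after: cnt=7, r=6 — ok
T0 LOAD — after: cnt=7, r=7 — load
T1 LOAD — after: cnt=7, r=7 — load
T3 LOAD — after: cnt=7, r=7 — load
T0 CAS — after: cnt=8, r=7 — ok
T2 LOAD — after: cnt=8, r=8 — load
T0 LOAD — after: cnt=8, r=8 — load
T3 CAS — after: cnt=8, r=7 — retry
T1 CAS — after: cnt=8, r=7 — retry
T2 CAS — after: cnt=9, r=8 — ok
T0 CAS — after: cnt=9, r=8 — retry
T1 LOAD — after: cnt=9, r=9 — load
T1 CAS — after: cnt=10, r=9 — ok
Log disagrees first at step 16.

step = 16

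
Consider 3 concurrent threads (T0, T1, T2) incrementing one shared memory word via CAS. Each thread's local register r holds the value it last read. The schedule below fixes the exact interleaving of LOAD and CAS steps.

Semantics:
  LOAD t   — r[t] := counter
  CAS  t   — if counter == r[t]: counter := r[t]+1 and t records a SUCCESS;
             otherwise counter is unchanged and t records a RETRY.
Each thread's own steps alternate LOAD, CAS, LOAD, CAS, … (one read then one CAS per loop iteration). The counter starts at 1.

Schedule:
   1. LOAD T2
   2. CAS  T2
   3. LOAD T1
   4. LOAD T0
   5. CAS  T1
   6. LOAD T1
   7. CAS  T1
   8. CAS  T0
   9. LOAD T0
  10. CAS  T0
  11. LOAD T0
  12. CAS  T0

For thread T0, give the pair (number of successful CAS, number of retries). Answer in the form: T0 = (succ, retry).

T0 = (2, 1)

   1) LOAD T2:  M=1  r_T2=1
   2) CAS  T2:  M=2  r_T2=1 ✓
   3) LOAD T1:  M=2  r_T1=2
   4) LOAD T0:  M=2  r_T0=2
   5) CAS  T1:  M=3  r_T1=2 ✓
   6) LOAD T1:  M=3  r_T1=3
   7) CAS  T1:  M=4  r_T1=3 ✓
   8) CAS  T0:  M=4  r_T0=2 ✗
   9) LOAD T0:  M=4  r_T0=4
  10) CAS  T0:  M=5  r_T0=4 ✓
  11) LOAD T0:  M=5  r_T0=5
  12) CAS  T0:  M=6  r_T0=5 ✓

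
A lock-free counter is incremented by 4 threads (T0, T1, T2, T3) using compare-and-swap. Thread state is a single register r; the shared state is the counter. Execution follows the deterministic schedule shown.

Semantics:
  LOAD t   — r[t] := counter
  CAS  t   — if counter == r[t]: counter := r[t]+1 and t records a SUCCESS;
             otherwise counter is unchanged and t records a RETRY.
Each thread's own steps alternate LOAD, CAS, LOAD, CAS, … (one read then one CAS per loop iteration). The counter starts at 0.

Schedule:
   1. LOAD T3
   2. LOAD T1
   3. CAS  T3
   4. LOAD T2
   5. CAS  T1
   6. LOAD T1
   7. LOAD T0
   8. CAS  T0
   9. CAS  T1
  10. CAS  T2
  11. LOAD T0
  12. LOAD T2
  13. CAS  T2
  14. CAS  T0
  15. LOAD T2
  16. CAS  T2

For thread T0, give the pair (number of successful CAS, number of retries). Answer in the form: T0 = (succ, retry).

[1] T3.load  rd  (counter 0, T3.r 0)
[2] T1.load  rd  (counter 0, T1.r 0)
[3] T3.cas  hit  (counter 1, T3.r 0)
[4] T2.load  rd  (counter 1, T2.r 1)
[5] T1.cas  miss  (counter 1, T1.r 0)
[6] T1.load  rd  (counter 1, T1.r 1)
[7] T0.load  rd  (counter 1, T0.r 1)
[8] T0.cas  hit  (counter 2, T0.r 1)
[9] T1.cas  miss  (counter 2, T1.r 1)
[10] T2.cas  miss  (counter 2, T2.r 1)
[11] T0.load  rd  (counter 2, T0.r 2)
[12] T2.load  rd  (counter 2, T2.r 2)
[13] T2.cas  hit  (counter 3, T2.r 2)
[14] T0.cas  miss  (counter 3, T0.r 2)
[15] T2.load  rd  (counter 3, T2.r 3)
[16] T2.cas  hit  (counter 4, T2.r 3)

T0 = (1, 1)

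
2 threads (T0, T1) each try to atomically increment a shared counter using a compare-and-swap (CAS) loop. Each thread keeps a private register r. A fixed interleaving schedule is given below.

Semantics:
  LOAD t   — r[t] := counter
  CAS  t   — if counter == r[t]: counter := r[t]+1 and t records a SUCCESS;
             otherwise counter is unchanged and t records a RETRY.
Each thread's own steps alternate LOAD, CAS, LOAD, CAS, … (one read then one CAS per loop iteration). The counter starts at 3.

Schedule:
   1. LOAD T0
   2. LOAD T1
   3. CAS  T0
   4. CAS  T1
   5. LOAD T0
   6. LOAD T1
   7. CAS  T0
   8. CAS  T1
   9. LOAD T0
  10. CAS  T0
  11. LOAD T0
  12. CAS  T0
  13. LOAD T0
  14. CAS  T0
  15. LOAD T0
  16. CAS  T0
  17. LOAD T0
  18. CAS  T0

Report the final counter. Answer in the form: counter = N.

   1) LOAD T0:  M=3  r_T0=3
   2) LOAD T1:  M=3  r_T1=3
   3) CAS  T0:  M=4  r_T0=3 ✓
   4) CAS  T1:  M=4  r_T1=3 ✗
   5) LOAD T0:  M=4  r_T0=4
   6) LOAD T1:  M=4  r_T1=4
   7) CAS  T0:  M=5  r_T0=4 ✓
   8) CAS  T1:  M=5  r_T1=4 ✗
   9) LOAD T0:  M=5  r_T0=5
  10) CAS  T0:  M=6  r_T0=5 ✓
  11) LOAD T0:  M=6  r_T0=6
  12) CAS  T0:  M=7  r_T0=6 ✓
  13) LOAD T0:  M=7  r_T0=7
  14) CAS  T0:  M=8  r_T0=7 ✓
  15) LOAD T0:  M=8  r_T0=8
  16) CAS  T0:  M=9  r_T0=8 ✓
  17) LOAD T0:  M=9  r_T0=9
  18) CAS  T0:  M=10  r_T0=9 ✓

counter = 10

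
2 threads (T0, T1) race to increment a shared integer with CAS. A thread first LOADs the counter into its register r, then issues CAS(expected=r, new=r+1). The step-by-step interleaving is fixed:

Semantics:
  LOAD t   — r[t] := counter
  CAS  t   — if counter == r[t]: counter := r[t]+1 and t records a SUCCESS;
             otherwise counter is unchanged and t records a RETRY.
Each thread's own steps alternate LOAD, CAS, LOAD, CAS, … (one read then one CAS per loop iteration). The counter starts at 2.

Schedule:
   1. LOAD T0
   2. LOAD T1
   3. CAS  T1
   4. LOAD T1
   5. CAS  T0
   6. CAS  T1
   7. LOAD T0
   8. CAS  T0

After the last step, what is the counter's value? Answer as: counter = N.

counter = 5

   1) LOAD T0:  M=2  r_T0=2
   2) LOAD T1:  M=2  r_T1=2
   3) CAS  T1:  M=3  r_T1=2 ✓
   4) LOAD T1:  M=3  r_T1=3
   5) CAS  T0:  M=3  r_T0=2 ✗
   6) CAS  T1:  M=4  r_T1=3 ✓
   7) LOAD T0:  M=4  r_T0=4
   8) CAS  T0:  M=5  r_T0=4 ✓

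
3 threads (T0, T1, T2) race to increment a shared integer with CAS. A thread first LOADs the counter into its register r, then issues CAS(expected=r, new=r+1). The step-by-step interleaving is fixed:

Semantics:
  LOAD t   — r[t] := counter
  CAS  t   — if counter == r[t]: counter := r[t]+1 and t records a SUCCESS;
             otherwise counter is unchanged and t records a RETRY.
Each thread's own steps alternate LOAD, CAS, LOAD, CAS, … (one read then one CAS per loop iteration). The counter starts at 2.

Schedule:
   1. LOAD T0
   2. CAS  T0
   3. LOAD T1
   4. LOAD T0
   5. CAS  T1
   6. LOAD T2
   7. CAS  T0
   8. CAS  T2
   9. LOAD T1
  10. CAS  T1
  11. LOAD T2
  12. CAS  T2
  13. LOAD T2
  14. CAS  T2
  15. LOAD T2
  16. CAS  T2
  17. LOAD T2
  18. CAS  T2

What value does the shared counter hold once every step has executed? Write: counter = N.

1. LOAD T0 → mem=2 r[T0]=2 [LOAD]
2. CAS T0 → mem=3 r[T0]=2 [OK]
3. LOAD T1 → mem=3 r[T1]=3 [LOAD]
4. LOAD T0 → mem=3 r[T0]=3 [LOAD]
5. CAS T1 → mem=4 r[T1]=3 [OK]
6. LOAD T2 → mem=4 r[T2]=4 [LOAD]
7. CAS T0 → mem=4 r[T0]=3 [RETRY]
8. CAS T2 → mem=5 r[T2]=4 [OK]
9. LOAD T1 → mem=5 r[T1]=5 [LOAD]
10. CAS T1 → mem=6 r[T1]=5 [OK]
11. LOAD T2 → mem=6 r[T2]=6 [LOAD]
12. CAS T2 → mem=7 r[T2]=6 [OK]
13. LOAD T2 → mem=7 r[T2]=7 [LOAD]
14. CAS T2 → mem=8 r[T2]=7 [OK]
15. LOAD T2 → mem=8 r[T2]=8 [LOAD]
16. CAS T2 → mem=9 r[T2]=8 [OK]
17. LOAD T2 → mem=9 r[T2]=9 [LOAD]
18. CAS T2 → mem=10 r[T2]=9 [OK]

counter = 10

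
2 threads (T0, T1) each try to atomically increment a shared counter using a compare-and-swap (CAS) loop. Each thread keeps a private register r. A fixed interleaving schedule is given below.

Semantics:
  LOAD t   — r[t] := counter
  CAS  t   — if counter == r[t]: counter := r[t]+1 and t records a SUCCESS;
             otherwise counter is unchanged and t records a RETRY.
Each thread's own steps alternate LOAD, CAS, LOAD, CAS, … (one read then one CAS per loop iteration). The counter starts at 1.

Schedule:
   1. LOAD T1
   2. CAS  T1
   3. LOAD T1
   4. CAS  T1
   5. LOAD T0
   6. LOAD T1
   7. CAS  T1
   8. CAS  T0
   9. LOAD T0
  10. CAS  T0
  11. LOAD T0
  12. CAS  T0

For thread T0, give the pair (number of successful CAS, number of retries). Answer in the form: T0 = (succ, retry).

T0 = (2, 1)

#1 T1 reads 1
#2 T1 CAS(1→2) writes; counter now 2
#3 T1 reads 2
#4 T1 CAS(2→3) writes; counter now 3
#5 T0 reads 3
#6 T1 reads 3
#7 T1 CAS(3→4) writes; counter now 4
#8 T0 CAS(3→4) fails; counter now 4
#9 T0 reads 4
#10 T0 CAS(4→5) writes; counter now 5
#11 T0 reads 5
#12 T0 CAS(5→6) writes; counter now 6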